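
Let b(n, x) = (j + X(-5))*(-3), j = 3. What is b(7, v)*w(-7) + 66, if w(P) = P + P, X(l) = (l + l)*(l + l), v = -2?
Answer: 4392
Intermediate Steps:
X(l) = 4*l² (X(l) = (2*l)*(2*l) = 4*l²)
b(n, x) = -309 (b(n, x) = (3 + 4*(-5)²)*(-3) = (3 + 4*25)*(-3) = (3 + 100)*(-3) = 103*(-3) = -309)
w(P) = 2*P
b(7, v)*w(-7) + 66 = -618*(-7) + 66 = -309*(-14) + 66 = 4326 + 66 = 4392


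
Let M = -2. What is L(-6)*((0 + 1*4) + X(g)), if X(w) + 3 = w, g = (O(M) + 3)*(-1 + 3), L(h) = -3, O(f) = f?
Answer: -9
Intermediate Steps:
g = 2 (g = (-2 + 3)*(-1 + 3) = 1*2 = 2)
X(w) = -3 + w
L(-6)*((0 + 1*4) + X(g)) = -3*((0 + 1*4) + (-3 + 2)) = -3*((0 + 4) - 1) = -3*(4 - 1) = -3*3 = -9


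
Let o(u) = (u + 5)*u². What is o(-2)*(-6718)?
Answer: -80616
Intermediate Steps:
o(u) = u²*(5 + u) (o(u) = (5 + u)*u² = u²*(5 + u))
o(-2)*(-6718) = ((-2)²*(5 - 2))*(-6718) = (4*3)*(-6718) = 12*(-6718) = -80616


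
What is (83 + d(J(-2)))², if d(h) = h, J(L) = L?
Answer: 6561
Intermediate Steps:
(83 + d(J(-2)))² = (83 - 2)² = 81² = 6561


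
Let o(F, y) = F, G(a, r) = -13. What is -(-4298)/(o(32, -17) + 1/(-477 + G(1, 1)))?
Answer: 2106020/15679 ≈ 134.32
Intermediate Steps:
-(-4298)/(o(32, -17) + 1/(-477 + G(1, 1))) = -(-4298)/(32 + 1/(-477 - 13)) = -(-4298)/(32 + 1/(-490)) = -(-4298)/(32 - 1/490) = -(-4298)/15679/490 = -490*(-4298)/15679 = -1*(-2106020/15679) = 2106020/15679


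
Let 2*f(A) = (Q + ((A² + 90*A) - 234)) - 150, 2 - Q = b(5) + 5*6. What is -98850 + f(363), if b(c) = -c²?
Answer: -16824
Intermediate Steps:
Q = -3 (Q = 2 - (-1*5² + 5*6) = 2 - (-1*25 + 30) = 2 - (-25 + 30) = 2 - 1*5 = 2 - 5 = -3)
f(A) = -387/2 + A²/2 + 45*A (f(A) = ((-3 + ((A² + 90*A) - 234)) - 150)/2 = ((-3 + (-234 + A² + 90*A)) - 150)/2 = ((-237 + A² + 90*A) - 150)/2 = (-387 + A² + 90*A)/2 = -387/2 + A²/2 + 45*A)
-98850 + f(363) = -98850 + (-387/2 + (½)*363² + 45*363) = -98850 + (-387/2 + (½)*131769 + 16335) = -98850 + (-387/2 + 131769/2 + 16335) = -98850 + 82026 = -16824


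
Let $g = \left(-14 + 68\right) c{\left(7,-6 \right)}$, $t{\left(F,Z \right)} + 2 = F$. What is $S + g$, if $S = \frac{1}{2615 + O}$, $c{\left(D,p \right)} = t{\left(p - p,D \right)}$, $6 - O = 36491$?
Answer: $- \frac{3657961}{33870} \approx -108.0$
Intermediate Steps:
$O = -36485$ ($O = 6 - 36491 = -36485$)
$t{\left(F,Z \right)} = -2 + F$
$c{\left(D,p \right)} = -2$ ($c{\left(D,p \right)} = -2 + \left(p - p\right) = -2 + 0 = -2$)
$S = - \frac{1}{33870}$ ($S = \frac{1}{2615 - 36485} = \frac{1}{-33870} = - \frac{1}{33870} \approx -2.9525 \cdot 10^{-5}$)
$g = -108$ ($g = \left(-14 + 68\right) \left(-2\right) = 54 \left(-2\right) = -108$)
$S + g = - \frac{1}{33870} - 108 = - \frac{3657961}{33870}$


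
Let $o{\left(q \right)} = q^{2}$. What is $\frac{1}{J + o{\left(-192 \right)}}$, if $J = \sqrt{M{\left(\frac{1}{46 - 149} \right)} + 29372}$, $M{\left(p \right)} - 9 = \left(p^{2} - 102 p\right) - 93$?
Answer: $\frac{43454464}{1601870835685} - \frac{103 \sqrt{34525211}}{4805612507055} \approx 2.7001 \cdot 10^{-5}$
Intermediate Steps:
$M{\left(p \right)} = -84 + p^{2} - 102 p$ ($M{\left(p \right)} = 9 - \left(93 - p^{2} + 102 p\right) = -84 + p^{2} - 102 p$)
$J = \frac{3 \sqrt{34525211}}{103}$ ($J = \sqrt{\left(-84 + \left(\frac{1}{46 - 149}\right)^{2} - \frac{102}{46 - 149}\right) + 29372} = \sqrt{\left(-84 + \left(\frac{1}{-103}\right)^{2} - \frac{102}{-103}\right) + 29372} = \sqrt{\left(-84 + \left(- \frac{1}{103}\right)^{2} - - \frac{102}{103}\right) + 29372} = \sqrt{\left(-84 + \frac{1}{10609} + \frac{102}{103}\right) + 29372} = \sqrt{- \frac{880649}{10609} + 29372} = \sqrt{\frac{310726899}{10609}} = \frac{3 \sqrt{34525211}}{103} \approx 171.14$)
$\frac{1}{J + o{\left(-192 \right)}} = \frac{1}{\frac{3 \sqrt{34525211}}{103} + \left(-192\right)^{2}} = \frac{1}{\frac{3 \sqrt{34525211}}{103} + 36864} = \frac{1}{36864 + \frac{3 \sqrt{34525211}}{103}}$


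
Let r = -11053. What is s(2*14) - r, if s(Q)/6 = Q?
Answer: 11221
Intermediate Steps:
s(Q) = 6*Q
s(2*14) - r = 6*(2*14) - 1*(-11053) = 6*28 + 11053 = 168 + 11053 = 11221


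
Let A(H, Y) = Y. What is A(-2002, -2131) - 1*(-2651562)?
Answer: 2649431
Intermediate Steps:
A(-2002, -2131) - 1*(-2651562) = -2131 - 1*(-2651562) = -2131 + 2651562 = 2649431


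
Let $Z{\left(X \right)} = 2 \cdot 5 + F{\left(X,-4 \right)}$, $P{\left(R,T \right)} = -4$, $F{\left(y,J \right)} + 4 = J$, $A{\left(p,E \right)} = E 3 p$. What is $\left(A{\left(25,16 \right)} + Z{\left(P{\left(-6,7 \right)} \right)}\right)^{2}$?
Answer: $1444804$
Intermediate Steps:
$A{\left(p,E \right)} = 3 E p$
$F{\left(y,J \right)} = -4 + J$
$Z{\left(X \right)} = 2$ ($Z{\left(X \right)} = 2 \cdot 5 - 8 = 10 - 8 = 2$)
$\left(A{\left(25,16 \right)} + Z{\left(P{\left(-6,7 \right)} \right)}\right)^{2} = \left(3 \cdot 16 \cdot 25 + 2\right)^{2} = \left(1200 + 2\right)^{2} = 1202^{2} = 1444804$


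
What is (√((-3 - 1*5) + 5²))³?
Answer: 17*√17 ≈ 70.093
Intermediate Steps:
(√((-3 - 1*5) + 5²))³ = (√((-3 - 5) + 25))³ = (√(-8 + 25))³ = (√17)³ = 17*√17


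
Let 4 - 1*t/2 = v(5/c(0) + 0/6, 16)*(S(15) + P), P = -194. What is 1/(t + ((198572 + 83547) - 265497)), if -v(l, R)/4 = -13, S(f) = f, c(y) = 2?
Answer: 1/35246 ≈ 2.8372e-5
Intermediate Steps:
v(l, R) = 52 (v(l, R) = -4*(-13) = 52)
t = 18624 (t = 8 - 104*(15 - 194) = 8 - 104*(-179) = 8 - 2*(-9308) = 8 + 18616 = 18624)
1/(t + ((198572 + 83547) - 265497)) = 1/(18624 + ((198572 + 83547) - 265497)) = 1/(18624 + (282119 - 265497)) = 1/(18624 + 16622) = 1/35246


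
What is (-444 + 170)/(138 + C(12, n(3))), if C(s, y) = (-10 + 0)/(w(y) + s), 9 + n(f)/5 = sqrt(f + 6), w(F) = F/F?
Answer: -1781/892 ≈ -1.9966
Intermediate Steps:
w(F) = 1
n(f) = -45 + 5*sqrt(6 + f) (n(f) = -45 + 5*sqrt(f + 6) = -45 + 5*sqrt(6 + f))
C(s, y) = -10/(1 + s) (C(s, y) = (-10 + 0)/(1 + s) = -10/(1 + s))
(-444 + 170)/(138 + C(12, n(3))) = (-444 + 170)/(138 - 10/(1 + 12)) = -274/(138 - 10/13) = -274/1784/13 = -274*13/1784 = -1781/892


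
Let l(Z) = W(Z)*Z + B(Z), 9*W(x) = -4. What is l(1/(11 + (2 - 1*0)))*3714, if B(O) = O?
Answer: 6190/39 ≈ 158.72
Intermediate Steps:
W(x) = -4/9 (W(x) = (⅑)*(-4) = -4/9)
l(Z) = 5*Z/9 (l(Z) = -4*Z/9 + Z = 5*Z/9)
l(1/(11 + (2 - 1*0)))*3714 = (5/(9*(11 + (2 - 1*0))))*3714 = (5/(9*(11 + (2 + 0))))*3714 = (5/(9*(11 + 2)))*3714 = ((5/9)/13)*3714 = ((5/9)*(1/13))*3714 = (5/117)*3714 = 6190/39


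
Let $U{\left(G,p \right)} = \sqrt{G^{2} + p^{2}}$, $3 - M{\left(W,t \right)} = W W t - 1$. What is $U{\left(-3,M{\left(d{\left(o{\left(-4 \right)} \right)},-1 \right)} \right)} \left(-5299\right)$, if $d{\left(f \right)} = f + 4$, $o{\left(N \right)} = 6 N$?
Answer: $- 26495 \sqrt{6529} \approx -2.1409 \cdot 10^{6}$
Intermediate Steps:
$d{\left(f \right)} = 4 + f$
$M{\left(W,t \right)} = 4 - t W^{2}$ ($M{\left(W,t \right)} = 3 - \left(W W t - 1\right) = 3 - \left(W^{2} t - 1\right) = 3 - \left(t W^{2} - 1\right) = 3 - \left(-1 + t W^{2}\right) = 4 - t W^{2}$)
$U{\left(-3,M{\left(d{\left(o{\left(-4 \right)} \right)},-1 \right)} \right)} \left(-5299\right) = \sqrt{\left(-3\right)^{2} + \left(4 - - \left(4 + 6 \left(-4\right)\right)^{2}\right)^{2}} \left(-5299\right) = \sqrt{9 + \left(4 - - \left(4 - 24\right)^{2}\right)^{2}} \left(-5299\right) = \sqrt{9 + \left(4 - - \left(-20\right)^{2}\right)^{2}} \left(-5299\right) = \sqrt{9 + \left(4 - \left(-1\right) 400\right)^{2}} \left(-5299\right) = \sqrt{9 + \left(4 + 400\right)^{2}} \left(-5299\right) = \sqrt{9 + 404^{2}} \left(-5299\right) = \sqrt{9 + 163216} \left(-5299\right) = \sqrt{163225} \left(-5299\right) = 5 \sqrt{6529} \left(-5299\right) = - 26495 \sqrt{6529}$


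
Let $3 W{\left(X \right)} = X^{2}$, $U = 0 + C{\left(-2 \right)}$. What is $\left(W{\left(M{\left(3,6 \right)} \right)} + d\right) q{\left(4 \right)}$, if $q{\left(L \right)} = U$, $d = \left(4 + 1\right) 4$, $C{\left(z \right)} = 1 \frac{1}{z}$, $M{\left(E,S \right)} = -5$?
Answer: $- \frac{85}{6} \approx -14.167$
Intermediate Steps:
$C{\left(z \right)} = \frac{1}{z}$
$d = 20$ ($d = 5 \cdot 4 = 20$)
$U = - \frac{1}{2}$ ($U = 0 + \frac{1}{-2} = 0 - \frac{1}{2} = - \frac{1}{2} \approx -0.5$)
$W{\left(X \right)} = \frac{X^{2}}{3}$
$q{\left(L \right)} = - \frac{1}{2}$
$\left(W{\left(M{\left(3,6 \right)} \right)} + d\right) q{\left(4 \right)} = \left(\frac{\left(-5\right)^{2}}{3} + 20\right) \left(- \frac{1}{2}\right) = \left(\frac{1}{3} \cdot 25 + 20\right) \left(- \frac{1}{2}\right) = \left(\frac{25}{3} + 20\right) \left(- \frac{1}{2}\right) = \frac{85}{3} \left(- \frac{1}{2}\right) = - \frac{85}{6}$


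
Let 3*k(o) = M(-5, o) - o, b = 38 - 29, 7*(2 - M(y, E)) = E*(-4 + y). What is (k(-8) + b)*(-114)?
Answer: -7106/7 ≈ -1015.1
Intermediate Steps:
M(y, E) = 2 - E*(-4 + y)/7
b = 9
k(o) = ⅔ + 2*o/21 (k(o) = ((2 + 4*o/7 - ⅐*o*(-5)) - o)/3 = ((2 + 4*o/7 + 5*o/7) - o)/3 = ((2 + 9*o/7) - o)/3 = (2 + 2*o/7)/3 = ⅔ + 2*o/21)
(k(-8) + b)*(-114) = ((⅔ + (2/21)*(-8)) + 9)*(-114) = ((⅔ - 16/21) + 9)*(-114) = (-2/21 + 9)*(-114) = (187/21)*(-114) = -7106/7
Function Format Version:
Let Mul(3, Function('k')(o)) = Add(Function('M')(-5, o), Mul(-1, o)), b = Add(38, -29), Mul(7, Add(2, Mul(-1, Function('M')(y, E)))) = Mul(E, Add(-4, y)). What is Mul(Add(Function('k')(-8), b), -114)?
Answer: Rational(-7106, 7) ≈ -1015.1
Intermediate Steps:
Function('M')(y, E) = Add(2, Mul(Rational(-1, 7), E, Add(-4, y))) (Function('M')(y, E) = Add(2, Mul(Rational(-1, 7), Mul(E, Add(-4, y)))) = Add(2, Mul(Rational(-1, 7), E, Add(-4, y))))
b = 9
Function('k')(o) = Add(Rational(2, 3), Mul(Rational(2, 21), o)) (Function('k')(o) = Mul(Rational(1, 3), Add(Add(2, Mul(Rational(4, 7), o), Mul(Rational(-1, 7), o, -5)), Mul(-1, o))) = Mul(Rational(1, 3), Add(Add(2, Mul(Rational(4, 7), o), Mul(Rational(5, 7), o)), Mul(-1, o))) = Mul(Rational(1, 3), Add(Add(2, Mul(Rational(9, 7), o)), Mul(-1, o))) = Mul(Rational(1, 3), Add(2, Mul(Rational(2, 7), o))) = Add(Rational(2, 3), Mul(Rational(2, 21), o)))
Mul(Add(Function('k')(-8), b), -114) = Mul(Add(Add(Rational(2, 3), Mul(Rational(2, 21), -8)), 9), -114) = Mul(Add(Add(Rational(2, 3), Rational(-16, 21)), 9), -114) = Mul(Add(Rational(-2, 21), 9), -114) = Mul(Rational(187, 21), -114) = Rational(-7106, 7)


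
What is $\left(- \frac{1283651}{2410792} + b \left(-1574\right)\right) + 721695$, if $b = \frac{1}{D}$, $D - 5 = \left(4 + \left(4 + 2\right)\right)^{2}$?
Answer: $\frac{182681006536237}{253133160} \approx 7.2168 \cdot 10^{5}$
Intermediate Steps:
$D = 105$ ($D = 5 + \left(4 + \left(4 + 2\right)\right)^{2} = 5 + \left(4 + 6\right)^{2} = 5 + 10^{2} = 5 + 100 = 105$)
$b = \frac{1}{105} \approx 0.0095238$
$\left(- \frac{1283651}{2410792} + b \left(-1574\right)\right) + 721695 = \left(- \frac{1283651}{2410792} + \frac{1}{105} \left(-1574\right)\right) + 721695 = \left(\left(-1283651\right) \frac{1}{2410792} - \frac{1574}{105}\right) + 721695 = \left(- \frac{1283651}{2410792} - \frac{1574}{105}\right) + 721695 = - \frac{3929369963}{253133160} + 721695 = \frac{182681006536237}{253133160}$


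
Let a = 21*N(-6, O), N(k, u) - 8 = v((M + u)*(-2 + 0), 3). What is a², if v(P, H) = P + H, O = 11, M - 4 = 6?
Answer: 423801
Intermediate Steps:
M = 10 (M = 4 + 6 = 10)
v(P, H) = H + P
N(k, u) = -9 - 2*u (N(k, u) = 8 + (3 + (10 + u)*(-2 + 0)) = 8 + (3 + (10 + u)*(-2)) = 8 + (3 + (-20 - 2*u)) = 8 + (-17 - 2*u) = -9 - 2*u)
a = -651 (a = 21*(-9 - 2*11) = 21*(-9 - 22) = 21*(-31) = -651)
a² = (-651)² = 423801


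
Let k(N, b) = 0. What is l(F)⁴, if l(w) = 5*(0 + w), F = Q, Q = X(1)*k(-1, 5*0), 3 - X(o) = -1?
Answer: 0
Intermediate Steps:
X(o) = 4 (X(o) = 3 - 1*(-1) = 3 + 1 = 4)
Q = 0 (Q = 4*0 = 0)
F = 0
l(w) = 5*w
l(F)⁴ = (5*0)⁴ = 0⁴ = 0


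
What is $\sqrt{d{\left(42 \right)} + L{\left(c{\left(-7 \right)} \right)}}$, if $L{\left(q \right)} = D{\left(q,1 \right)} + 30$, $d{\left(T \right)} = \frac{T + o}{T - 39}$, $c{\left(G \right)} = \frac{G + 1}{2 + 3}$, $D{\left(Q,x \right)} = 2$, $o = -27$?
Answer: $\sqrt{37} \approx 6.0828$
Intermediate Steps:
$c{\left(G \right)} = \frac{1}{5} + \frac{G}{5}$ ($c{\left(G \right)} = \frac{1 + G}{5} = \left(1 + G\right) \frac{1}{5} = \frac{1}{5} + \frac{G}{5}$)
$d{\left(T \right)} = \frac{-27 + T}{-39 + T}$ ($d{\left(T \right)} = \frac{T - 27}{T - 39} = \frac{-27 + T}{-39 + T}$)
$L{\left(q \right)} = 32$ ($L{\left(q \right)} = 2 + 30 = 32$)
$\sqrt{d{\left(42 \right)} + L{\left(c{\left(-7 \right)} \right)}} = \sqrt{\frac{-27 + 42}{-39 + 42} + 32} = \sqrt{\frac{1}{3} \cdot 15 + 32} = \sqrt{5 + 32} = \sqrt{37}$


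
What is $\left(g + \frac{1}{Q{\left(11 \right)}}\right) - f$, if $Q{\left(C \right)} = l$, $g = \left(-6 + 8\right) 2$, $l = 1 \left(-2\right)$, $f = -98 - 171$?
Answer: $\frac{545}{2} \approx 272.5$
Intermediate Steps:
$f = -269$
$l = -2$
$g = 4$ ($g = 2 \cdot 2 = 4$)
$Q{\left(C \right)} = -2$
$\left(g + \frac{1}{Q{\left(11 \right)}}\right) - f = \left(4 + \frac{1}{-2}\right) - -269 = \left(4 - \frac{1}{2}\right) + 269 = \frac{7}{2} + 269 = \frac{545}{2}$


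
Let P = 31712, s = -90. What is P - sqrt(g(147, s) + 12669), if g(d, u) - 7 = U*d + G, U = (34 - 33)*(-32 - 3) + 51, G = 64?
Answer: 31712 - 14*sqrt(77) ≈ 31589.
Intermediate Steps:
U = 16 (U = 1*(-35) + 51 = -35 + 51 = 16)
g(d, u) = 71 + 16*d (g(d, u) = 7 + (16*d + 64) = 7 + (64 + 16*d) = 71 + 16*d)
P - sqrt(g(147, s) + 12669) = 31712 - sqrt((71 + 16*147) + 12669) = 31712 - sqrt((71 + 2352) + 12669) = 31712 - sqrt(2423 + 12669) = 31712 - sqrt(15092) = 31712 - 14*sqrt(77)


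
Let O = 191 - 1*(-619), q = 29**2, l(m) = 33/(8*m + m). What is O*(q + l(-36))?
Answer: 1362255/2 ≈ 6.8113e+5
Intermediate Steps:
l(m) = 11/(3*m) (l(m) = 33/((9*m)) = 33*(1/(9*m)) = 11/(3*m))
q = 841
O = 810 (O = 191 + 619 = 810)
O*(q + l(-36)) = 810*(841 + (11/3)/(-36)) = 810*(841 + (11/3)*(-1/36)) = 810*(841 - 11/108) = 810*(90817/108) = 1362255/2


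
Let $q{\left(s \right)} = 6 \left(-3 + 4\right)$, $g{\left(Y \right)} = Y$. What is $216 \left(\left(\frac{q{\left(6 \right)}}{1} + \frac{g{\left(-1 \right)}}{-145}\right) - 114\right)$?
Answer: $- \frac{3382344}{145} \approx -23327.0$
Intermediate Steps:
$q{\left(s \right)} = 6$ ($q{\left(s \right)} = 6 \cdot 1 = 6$)
$216 \left(\left(\frac{q{\left(6 \right)}}{1} + \frac{g{\left(-1 \right)}}{-145}\right) - 114\right) = 216 \left(\left(\frac{6}{1} - \frac{1}{-145}\right) - 114\right) = 216 \left(\left(6 \cdot 1 - - \frac{1}{145}\right) - 114\right) = 216 \left(\left(6 + \frac{1}{145}\right) - 114\right) = 216 \left(\frac{871}{145} - 114\right) = 216 \left(- \frac{15659}{145}\right) = - \frac{3382344}{145}$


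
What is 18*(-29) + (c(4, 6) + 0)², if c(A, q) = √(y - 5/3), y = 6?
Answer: -1553/3 ≈ -517.67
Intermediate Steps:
c(A, q) = √39/3 (c(A, q) = √(6 - 5/3) = √(13/3) = √39/3)
18*(-29) + (c(4, 6) + 0)² = 18*(-29) + (√39/3 + 0)² = -522 + (√39/3)² = -522 + 13/3 = -1553/3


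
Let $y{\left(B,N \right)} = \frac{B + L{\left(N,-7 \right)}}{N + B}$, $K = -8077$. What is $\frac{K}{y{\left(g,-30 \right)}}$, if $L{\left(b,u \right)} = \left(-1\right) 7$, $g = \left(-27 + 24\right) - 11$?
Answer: $- \frac{355388}{21} \approx -16923.0$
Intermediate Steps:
$g = -14$ ($g = -3 - 11 = -14$)
$L{\left(b,u \right)} = -7$
$y{\left(B,N \right)} = \frac{-7 + B}{B + N}$ ($y{\left(B,N \right)} = \frac{B - 7}{N + B} = \frac{-7 + B}{B + N}$)
$\frac{K}{y{\left(g,-30 \right)}} = - \frac{8077}{\frac{1}{-14 - 30} \left(-7 - 14\right)} = - \frac{8077}{\frac{1}{-44} \left(-21\right)} = - \frac{8077}{\left(- \frac{1}{44}\right) \left(-21\right)} = - \frac{8077}{\frac{21}{44}} = \left(-8077\right) \frac{44}{21} = - \frac{355388}{21}$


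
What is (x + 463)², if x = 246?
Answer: 502681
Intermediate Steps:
(x + 463)² = (246 + 463)² = 709² = 502681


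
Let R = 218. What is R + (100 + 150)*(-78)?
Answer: -19282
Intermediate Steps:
R + (100 + 150)*(-78) = 218 + (100 + 150)*(-78) = 218 + 250*(-78) = 218 - 19500 = -19282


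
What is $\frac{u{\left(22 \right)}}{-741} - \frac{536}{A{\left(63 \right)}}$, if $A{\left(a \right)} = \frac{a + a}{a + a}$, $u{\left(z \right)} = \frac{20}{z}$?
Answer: $- \frac{4368946}{8151} \approx -536.0$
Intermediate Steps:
$A{\left(a \right)} = 1$ ($A{\left(a \right)} = \frac{2 a}{2 a} = 2 a \frac{1}{2 a} = 1$)
$\frac{u{\left(22 \right)}}{-741} - \frac{536}{A{\left(63 \right)}} = \frac{20 \cdot \frac{1}{22}}{-741} - \frac{536}{1} = 20 \cdot \frac{1}{22} \left(- \frac{1}{741}\right) - 536 = \frac{10}{11} \left(- \frac{1}{741}\right) - 536 = - \frac{10}{8151} - 536 = - \frac{4368946}{8151}$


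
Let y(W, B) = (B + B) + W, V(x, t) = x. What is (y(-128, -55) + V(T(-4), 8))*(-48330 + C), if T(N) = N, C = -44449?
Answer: 22452518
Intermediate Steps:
y(W, B) = W + 2*B (y(W, B) = 2*B + W = W + 2*B)
(y(-128, -55) + V(T(-4), 8))*(-48330 + C) = ((-128 + 2*(-55)) - 4)*(-48330 - 44449) = ((-128 - 110) - 4)*(-92779) = (-238 - 4)*(-92779) = -242*(-92779) = 22452518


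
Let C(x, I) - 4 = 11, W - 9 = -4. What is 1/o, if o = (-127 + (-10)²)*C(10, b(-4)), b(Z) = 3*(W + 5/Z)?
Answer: -1/405 ≈ -0.0024691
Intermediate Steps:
W = 5 (W = 9 - 4 = 5)
b(Z) = 15 + 15/Z (b(Z) = 3*(5 + 5/Z) = 15 + 15/Z)
C(x, I) = 15 (C(x, I) = 4 + 11 = 15)
o = -405 (o = (-127 + (-10)²)*15 = (-127 + 100)*15 = -27*15 = -405)
1/o = 1/(-405) = -1/405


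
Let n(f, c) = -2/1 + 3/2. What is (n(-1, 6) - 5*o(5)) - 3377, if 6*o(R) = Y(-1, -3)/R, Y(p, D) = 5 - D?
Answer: -20273/6 ≈ -3378.8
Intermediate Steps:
n(f, c) = -½ (n(f, c) = -2*1 + 3*(½) = -2 + 3/2 = -½)
o(R) = 4/(3*R) (o(R) = ((5 - 1*(-3))/R)/6 = ((5 + 3)/R)/6 = (8/R)/6 = 4/(3*R))
(n(-1, 6) - 5*o(5)) - 3377 = (-½ - 20/(3*5)) - 3377 = (-½ - 5*4/15) - 3377 = (-½ - 4/3) - 3377 = -11/6 - 3377 = -20273/6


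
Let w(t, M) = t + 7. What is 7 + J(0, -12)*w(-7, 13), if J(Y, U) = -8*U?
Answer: 7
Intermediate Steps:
w(t, M) = 7 + t
7 + J(0, -12)*w(-7, 13) = 7 + (-8*(-12))*(7 - 7) = 7 + 96*0 = 7 + 0 = 7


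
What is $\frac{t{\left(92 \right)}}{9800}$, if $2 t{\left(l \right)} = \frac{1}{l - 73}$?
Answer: $\frac{1}{372400} \approx 2.6853 \cdot 10^{-6}$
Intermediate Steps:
$t{\left(l \right)} = \frac{1}{2 \left(-73 + l\right)}$ ($t{\left(l \right)} = \frac{1}{2 \left(l - 73\right)} = \frac{1}{2 \left(-73 + l\right)}$)
$\frac{t{\left(92 \right)}}{9800} = \frac{\frac{1}{2} \frac{1}{-73 + 92}}{9800} = \frac{1}{2 \cdot 19} \cdot \frac{1}{9800} = \frac{1}{2} \cdot \frac{1}{19} \cdot \frac{1}{9800} = \frac{1}{38} \cdot \frac{1}{9800} = \frac{1}{372400}$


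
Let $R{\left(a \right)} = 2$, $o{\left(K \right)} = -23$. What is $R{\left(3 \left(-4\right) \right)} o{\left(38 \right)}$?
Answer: $-46$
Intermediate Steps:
$R{\left(3 \left(-4\right) \right)} o{\left(38 \right)} = 2 \left(-23\right) = -46$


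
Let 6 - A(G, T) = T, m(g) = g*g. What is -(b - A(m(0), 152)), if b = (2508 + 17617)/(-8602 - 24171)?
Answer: -4764733/32773 ≈ -145.39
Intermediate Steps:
m(g) = g**2
A(G, T) = 6 - T
b = -20125/32773 (b = 20125/(-32773) = 20125*(-1/32773) = -20125/32773 ≈ -0.61407)
-(b - A(m(0), 152)) = -(-20125/32773 - (6 - 1*152)) = -(-20125/32773 - (6 - 152)) = -(-20125/32773 - 1*(-146)) = -(-20125/32773 + 146) = -1*4764733/32773 = -4764733/32773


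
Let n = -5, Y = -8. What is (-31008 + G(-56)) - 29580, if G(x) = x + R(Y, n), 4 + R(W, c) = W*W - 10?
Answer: -60594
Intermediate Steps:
R(W, c) = -14 + W**2 (R(W, c) = -4 + (W*W - 10) = -4 + (W**2 - 10) = -4 + (-10 + W**2) = -14 + W**2)
G(x) = 50 + x (G(x) = x + (-14 + (-8)**2) = x + (-14 + 64) = x + 50 = 50 + x)
(-31008 + G(-56)) - 29580 = (-31008 + (50 - 56)) - 29580 = (-31008 - 6) - 29580 = -31014 - 29580 = -60594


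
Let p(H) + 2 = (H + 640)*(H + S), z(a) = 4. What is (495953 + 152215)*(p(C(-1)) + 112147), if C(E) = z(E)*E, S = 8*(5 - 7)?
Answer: 64444103400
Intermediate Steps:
S = -16 (S = 8*(-2) = -16)
C(E) = 4*E
p(H) = -2 + (-16 + H)*(640 + H) (p(H) = -2 + (H + 640)*(H - 16) = -2 + (640 + H)*(-16 + H) = -2 + (-16 + H)*(640 + H))
(495953 + 152215)*(p(C(-1)) + 112147) = (495953 + 152215)*((-10242 + (4*(-1))² + 624*(4*(-1))) + 112147) = 648168*((-10242 + (-4)² + 624*(-4)) + 112147) = 648168*((-10242 + 16 - 2496) + 112147) = 648168*(-12722 + 112147) = 648168*99425 = 64444103400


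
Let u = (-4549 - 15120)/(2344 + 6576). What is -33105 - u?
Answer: -295276931/8920 ≈ -33103.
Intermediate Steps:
u = -19669/8920 ≈ -2.2050
-33105 - u = -33105 - 1*(-19669/8920) = -33105 + 19669/8920 = -295276931/8920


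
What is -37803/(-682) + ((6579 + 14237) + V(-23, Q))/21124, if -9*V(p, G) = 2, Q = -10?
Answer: 914340299/16207389 ≈ 56.415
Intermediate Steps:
V(p, G) = -2/9 (V(p, G) = -⅑*2 = -2/9)
-37803/(-682) + ((6579 + 14237) + V(-23, Q))/21124 = -37803/(-682) + ((6579 + 14237) - 2/9)/21124 = -37803*(-1/682) + (20816 - 2/9)*(1/21124) = 37803/682 + (187342/9)*(1/21124) = 37803/682 + 93671/95058 = 914340299/16207389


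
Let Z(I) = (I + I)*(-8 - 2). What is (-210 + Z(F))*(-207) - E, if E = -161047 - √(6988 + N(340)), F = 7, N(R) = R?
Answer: 233497 + 4*√458 ≈ 2.3358e+5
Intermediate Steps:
Z(I) = -20*I (Z(I) = (2*I)*(-10) = -20*I)
E = -161047 - 4*√458 (E = -161047 - √(6988 + 340) = -161047 - √7328 = -161047 - 4*√458 ≈ -1.6113e+5)
(-210 + Z(F))*(-207) - E = (-210 - 20*7)*(-207) - (-161047 - 4*√458) = (-210 - 140)*(-207) + (161047 + 4*√458) = -350*(-207) + (161047 + 4*√458) = 72450 + (161047 + 4*√458) = 233497 + 4*√458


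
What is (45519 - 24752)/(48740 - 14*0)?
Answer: 20767/48740 ≈ 0.42608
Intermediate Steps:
(45519 - 24752)/(48740 - 14*0) = 20767/(48740 + 0) = 20767/48740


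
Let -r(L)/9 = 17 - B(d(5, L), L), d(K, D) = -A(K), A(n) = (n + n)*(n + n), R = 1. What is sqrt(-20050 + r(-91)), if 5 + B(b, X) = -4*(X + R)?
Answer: 4*I*sqrt(1063) ≈ 130.41*I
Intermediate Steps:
A(n) = 4*n**2 (A(n) = (2*n)*(2*n) = 4*n**2)
d(K, D) = -4*K**2
B(b, X) = -9 - 4*X (B(b, X) = -5 - 4*(X + 1) = -5 - 4*(1 + X) = -5 + (-4 - 4*X) = -9 - 4*X)
r(L) = -234 - 36*L (r(L) = -9*(17 - (-9 - 4*L)) = -9*(17 + (9 + 4*L)) = -9*(26 + 4*L) = -234 - 36*L)
sqrt(-20050 + r(-91)) = sqrt(-20050 + (-234 - 36*(-91))) = sqrt(-20050 + (-234 + 3276)) = sqrt(-20050 + 3042) = sqrt(-17008) = 4*I*sqrt(1063)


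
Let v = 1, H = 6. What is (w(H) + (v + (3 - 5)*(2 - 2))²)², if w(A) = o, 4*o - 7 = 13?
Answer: 36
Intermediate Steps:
o = 5 (o = 7/4 + (¼)*13 = 7/4 + 13/4 = 5)
w(A) = 5
(w(H) + (v + (3 - 5)*(2 - 2))²)² = (5 + (1 + (3 - 5)*(2 - 2))²)² = (5 + (1 - 2*0)²)² = (5 + (1 + 0)²)² = (5 + 1²)² = (5 + 1)² = 6² = 36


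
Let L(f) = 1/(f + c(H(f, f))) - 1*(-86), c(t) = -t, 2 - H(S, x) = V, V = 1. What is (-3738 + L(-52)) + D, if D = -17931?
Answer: -1143900/53 ≈ -21583.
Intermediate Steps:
H(S, x) = 1 (H(S, x) = 2 - 1*1 = 2 - 1 = 1)
L(f) = 86 + 1/(-1 + f) (L(f) = 1/(f - 1*1) - 1*(-86) = 1/(f - 1) + 86 = 1/(-1 + f) + 86 = 86 + 1/(-1 + f))
(-3738 + L(-52)) + D = (-3738 + (-85 + 86*(-52))/(-1 - 52)) - 17931 = (-3738 + (-85 - 4472)/(-53)) - 17931 = (-3738 - 1/53*(-4557)) - 17931 = (-3738 + 4557/53) - 17931 = -193557/53 - 17931 = -1143900/53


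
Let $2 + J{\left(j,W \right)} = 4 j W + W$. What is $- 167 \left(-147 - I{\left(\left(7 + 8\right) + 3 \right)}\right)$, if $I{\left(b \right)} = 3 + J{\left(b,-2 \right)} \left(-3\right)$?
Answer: $99198$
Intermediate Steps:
$J{\left(j,W \right)} = -2 + W + 4 W j$ ($J{\left(j,W \right)} = -2 + \left(4 j W + W\right) = -2 + \left(4 W j + W\right) = -2 + \left(W + 4 W j\right) = -2 + W + 4 W j$)
$I{\left(b \right)} = 15 + 24 b$ ($I{\left(b \right)} = 3 + \left(-2 - 2 + 4 \left(-2\right) b\right) \left(-3\right) = 3 + \left(-2 - 2 - 8 b\right) \left(-3\right) = 3 + \left(-4 - 8 b\right) \left(-3\right) = 3 + \left(12 + 24 b\right) = 15 + 24 b$)
$- 167 \left(-147 - I{\left(\left(7 + 8\right) + 3 \right)}\right) = - 167 \left(-147 - \left(15 + 24 \left(\left(7 + 8\right) + 3\right)\right)\right) = - 167 \left(-147 - \left(15 + 24 \left(15 + 3\right)\right)\right) = - 167 \left(-147 - \left(15 + 24 \cdot 18\right)\right) = - 167 \left(-147 - \left(15 + 432\right)\right) = - 167 \left(-147 - 447\right) = \left(-167\right) \left(-594\right) = 99198$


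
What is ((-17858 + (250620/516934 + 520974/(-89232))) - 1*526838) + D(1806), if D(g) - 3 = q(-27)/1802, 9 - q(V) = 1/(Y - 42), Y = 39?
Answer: -514498245136455139/944556278952 ≈ -5.4470e+5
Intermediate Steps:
q(V) = 28/3 (q(V) = 9 - 1/(39 - 42) = 9 - 1/(-3) = 9 - 1*(-⅓) = 9 + ⅓ = 28/3)
D(g) = 8123/2703 (D(g) = 3 + (28/3)/1802 = 3 + (28/3)*(1/1802) = 3 + 14/2703 = 8123/2703)
((-17858 + (250620/516934 + 520974/(-89232))) - 1*526838) + D(1806) = ((-17858 + (250620/516934 + 520974/(-89232))) - 1*526838) + 8123/2703 = ((-17858 + (250620*(1/516934) + 520974*(-1/89232))) - 526838) + 8123/2703 = ((-17858 + (125310/258467 - 86829/14872)) - 526838) + 8123/2703 = ((-17858 - 1870801893/349447384) - 526838) + 8123/2703 = (-6242302185365/349447384 - 526838) + 8123/2703 = -190344463077157/349447384 + 8123/2703 = -514498245136455139/944556278952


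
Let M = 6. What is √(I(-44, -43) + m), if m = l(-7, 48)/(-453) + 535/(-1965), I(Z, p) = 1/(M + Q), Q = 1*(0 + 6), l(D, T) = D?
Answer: I*√2443685397/118686 ≈ 0.41651*I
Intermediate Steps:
Q = 6 (Q = 1*6 = 6)
I(Z, p) = 1/12 (I(Z, p) = 1/(6 + 6) = 1/12)
m = -5080/19781 (m = -7/(-453) + 535/(-1965) = -7*(-1/453) + 535*(-1/1965) = 7/453 - 107/393 = -5080/19781 ≈ -0.25681)
√(I(-44, -43) + m) = √(1/12 - 5080/19781) = √(-41179/237372) = I*√2443685397/118686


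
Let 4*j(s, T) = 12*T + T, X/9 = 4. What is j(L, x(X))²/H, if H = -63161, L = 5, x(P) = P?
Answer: -13689/63161 ≈ -0.21673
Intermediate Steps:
X = 36 (X = 9*4 = 36)
j(s, T) = 13*T/4 (j(s, T) = (12*T + T)/4 = (13*T)/4 = 13*T/4)
j(L, x(X))²/H = ((13/4)*36)²/(-63161) = 117²*(-1/63161) = 13689*(-1/63161) = -13689/63161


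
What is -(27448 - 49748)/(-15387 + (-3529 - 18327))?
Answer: -22300/37243 ≈ -0.59877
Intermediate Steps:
-(27448 - 49748)/(-15387 + (-3529 - 18327)) = -(-22300)/(-15387 - 21856) = -(-22300)/(-37243) = -(-22300)*(-1)/37243 = -1*22300/37243 = -22300/37243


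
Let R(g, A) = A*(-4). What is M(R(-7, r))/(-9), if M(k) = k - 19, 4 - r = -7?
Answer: 7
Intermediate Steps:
r = 11 (r = 4 - 1*(-7) = 4 + 7 = 11)
R(g, A) = -4*A
M(k) = -19 + k
M(R(-7, r))/(-9) = (-19 - 4*11)/(-9) = (-19 - 44)*(-1/9) = -63*(-1/9) = 7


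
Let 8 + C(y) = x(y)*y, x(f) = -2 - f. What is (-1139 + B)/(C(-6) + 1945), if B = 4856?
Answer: 3717/1913 ≈ 1.9430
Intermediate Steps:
C(y) = -8 + y*(-2 - y) (C(y) = -8 + (-2 - y)*y = -8 + y*(-2 - y))
(-1139 + B)/(C(-6) + 1945) = (-1139 + 4856)/((-8 - 1*(-6)*(2 - 6)) + 1945) = 3717/((-8 - 1*(-6)*(-4)) + 1945) = 3717/((-8 - 24) + 1945) = 3717/(-32 + 1945) = 3717/1913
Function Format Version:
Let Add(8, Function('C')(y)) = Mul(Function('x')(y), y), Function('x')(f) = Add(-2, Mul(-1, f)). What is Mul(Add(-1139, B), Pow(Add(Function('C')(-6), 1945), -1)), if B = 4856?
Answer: Rational(3717, 1913) ≈ 1.9430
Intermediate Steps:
Function('C')(y) = Add(-8, Mul(y, Add(-2, Mul(-1, y)))) (Function('C')(y) = Add(-8, Mul(Add(-2, Mul(-1, y)), y)) = Add(-8, Mul(y, Add(-2, Mul(-1, y)))))
Mul(Add(-1139, B), Pow(Add(Function('C')(-6), 1945), -1)) = Mul(Add(-1139, 4856), Pow(Add(Add(-8, Mul(-1, -6, Add(2, -6))), 1945), -1)) = Mul(3717, Pow(Add(Add(-8, Mul(-1, -6, -4)), 1945), -1)) = Mul(3717, Pow(Add(Add(-8, -24), 1945), -1)) = Mul(3717, Pow(Add(-32, 1945), -1)) = Mul(3717, Pow(1913, -1)) = Mul(3717, Rational(1, 1913)) = Rational(3717, 1913)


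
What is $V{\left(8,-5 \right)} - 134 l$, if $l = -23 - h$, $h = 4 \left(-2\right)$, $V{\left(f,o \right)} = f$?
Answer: $2018$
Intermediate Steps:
$h = -8$
$l = -15$ ($l = -23 - -8 = -23 + 8 = -15$)
$V{\left(8,-5 \right)} - 134 l = 8 - -2010 = 8 + 2010 = 2018$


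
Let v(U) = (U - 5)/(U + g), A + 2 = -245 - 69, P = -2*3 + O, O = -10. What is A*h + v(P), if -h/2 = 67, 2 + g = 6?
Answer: 169383/4 ≈ 42346.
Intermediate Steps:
g = 4 (g = -2 + 6 = 4)
P = -16 (P = -2*3 - 10 = -6 - 10 = -16)
A = -316 (A = -2 + (-245 - 69) = -2 - 314 = -316)
h = -134 (h = -2*67 = -134)
v(U) = (-5 + U)/(4 + U) (v(U) = (U - 5)/(U + 4) = (-5 + U)/(4 + U))
A*h + v(P) = -316*(-134) + (-5 - 16)/(4 - 16) = 42344 - 21/(-12) = 42344 - 1/12*(-21) = 42344 + 7/4 = 169383/4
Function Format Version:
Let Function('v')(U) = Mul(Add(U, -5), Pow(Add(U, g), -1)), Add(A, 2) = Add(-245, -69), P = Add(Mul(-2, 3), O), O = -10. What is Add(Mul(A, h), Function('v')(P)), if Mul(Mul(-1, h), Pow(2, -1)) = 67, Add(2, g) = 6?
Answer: Rational(169383, 4) ≈ 42346.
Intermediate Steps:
g = 4 (g = Add(-2, 6) = 4)
P = -16 (P = Add(Mul(-2, 3), -10) = Add(-6, -10) = -16)
A = -316 (A = Add(-2, Add(-245, -69)) = Add(-2, -314) = -316)
h = -134 (h = Mul(-2, 67) = -134)
Function('v')(U) = Mul(Pow(Add(4, U), -1), Add(-5, U)) (Function('v')(U) = Mul(Add(U, -5), Pow(Add(U, 4), -1)) = Mul(Add(-5, U), Pow(Add(4, U), -1)) = Mul(Pow(Add(4, U), -1), Add(-5, U)))
Add(Mul(A, h), Function('v')(P)) = Add(Mul(-316, -134), Mul(Pow(Add(4, -16), -1), Add(-5, -16))) = Add(42344, Mul(Pow(-12, -1), -21)) = Add(42344, Mul(Rational(-1, 12), -21)) = Add(42344, Rational(7, 4)) = Rational(169383, 4)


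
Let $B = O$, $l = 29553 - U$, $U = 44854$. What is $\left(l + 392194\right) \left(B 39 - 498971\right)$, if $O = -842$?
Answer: $-200435089437$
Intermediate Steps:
$l = -15301$ ($l = 29553 - 44854 = -15301$)
$B = -842$
$\left(l + 392194\right) \left(B 39 - 498971\right) = \left(-15301 + 392194\right) \left(\left(-842\right) 39 - 498971\right) = 376893 \left(-32838 - 498971\right) = 376893 \left(-531809\right) = -200435089437$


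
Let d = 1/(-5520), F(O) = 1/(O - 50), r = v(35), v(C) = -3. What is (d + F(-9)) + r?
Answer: -982619/325680 ≈ -3.0171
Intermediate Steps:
r = -3
F(O) = 1/(-50 + O)
d = -1/5520 ≈ -0.00018116
(d + F(-9)) + r = (-1/5520 + 1/(-50 - 9)) - 3 = (-1/5520 + 1/(-59)) - 3 = (-1/5520 - 1/59) - 3 = -5579/325680 - 3 = -982619/325680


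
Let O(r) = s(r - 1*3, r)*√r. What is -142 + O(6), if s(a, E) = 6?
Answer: -142 + 6*√6 ≈ -127.30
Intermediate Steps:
O(r) = 6*√r
-142 + O(6) = -142 + 6*√6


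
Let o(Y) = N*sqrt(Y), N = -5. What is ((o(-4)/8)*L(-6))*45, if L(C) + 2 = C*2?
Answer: 1575*I/2 ≈ 787.5*I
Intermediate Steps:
L(C) = -2 + 2*C (L(C) = -2 + C*2 = -2 + 2*C)
o(Y) = -5*sqrt(Y)
((o(-4)/8)*L(-6))*45 = ((-10*I/8)*(-2 + 2*(-6)))*45 = ((-10*I*(1/8))*(-2 - 12))*45 = ((-10*I*(1/8))*(-14))*45 = (-5*I/4*(-14))*45 = (35*I/2)*45 = 1575*I/2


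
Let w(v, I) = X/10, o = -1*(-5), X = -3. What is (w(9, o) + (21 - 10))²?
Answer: 11449/100 ≈ 114.49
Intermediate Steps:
o = 5
w(v, I) = -3/10
(w(9, o) + (21 - 10))² = (-3/10 + (21 - 10))² = (-3/10 + 11)² = (107/10)² = 11449/100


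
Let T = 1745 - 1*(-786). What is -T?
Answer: -2531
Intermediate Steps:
T = 2531 (T = 1745 + 786 = 2531)
-T = -1*2531 = -2531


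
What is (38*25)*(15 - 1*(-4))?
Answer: 18050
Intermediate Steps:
(38*25)*(15 - 1*(-4)) = 950*(15 + 4) = 950*19 = 18050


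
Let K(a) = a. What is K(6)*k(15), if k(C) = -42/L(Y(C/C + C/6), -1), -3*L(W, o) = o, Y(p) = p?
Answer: -756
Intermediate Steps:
L(W, o) = -o/3
k(C) = -126 (k(C) = -42/((-⅓*(-1))) = -42/⅓ = -42*3 = -126)
K(6)*k(15) = 6*(-126) = -756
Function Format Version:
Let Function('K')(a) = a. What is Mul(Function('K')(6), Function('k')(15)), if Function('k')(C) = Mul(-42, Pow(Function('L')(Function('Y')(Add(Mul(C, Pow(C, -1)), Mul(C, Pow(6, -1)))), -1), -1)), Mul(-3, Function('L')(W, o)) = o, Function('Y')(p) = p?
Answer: -756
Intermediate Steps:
Function('L')(W, o) = Mul(Rational(-1, 3), o)
Function('k')(C) = -126 (Function('k')(C) = Mul(-42, Pow(Mul(Rational(-1, 3), -1), -1)) = Mul(-42, Pow(Rational(1, 3), -1)) = Mul(-42, 3) = -126)
Mul(Function('K')(6), Function('k')(15)) = Mul(6, -126) = -756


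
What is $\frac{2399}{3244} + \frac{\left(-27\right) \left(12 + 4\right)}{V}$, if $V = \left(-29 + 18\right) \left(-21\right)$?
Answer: $- \frac{282413}{249788} \approx -1.1306$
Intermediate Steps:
$V = 231$ ($V = \left(-11\right) \left(-21\right) = 231$)
$\frac{2399}{3244} + \frac{\left(-27\right) \left(12 + 4\right)}{V} = \frac{2399}{3244} + \frac{\left(-27\right) \left(12 + 4\right)}{231} = 2399 \cdot \frac{1}{3244} + \left(-27\right) 16 \cdot \frac{1}{231} = \frac{2399}{3244} - \frac{144}{77} = - \frac{282413}{249788}$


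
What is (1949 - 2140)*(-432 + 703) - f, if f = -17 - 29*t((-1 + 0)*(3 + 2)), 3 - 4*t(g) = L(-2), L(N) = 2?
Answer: -206947/4 ≈ -51737.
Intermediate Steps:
t(g) = 1/4 (t(g) = 3/4 - 1/4*2 = 3/4 - 1/2 = 1/4)
f = -97/4 (f = -17 - 29*1/4 = -17 - 29/4 = -97/4 ≈ -24.250)
(1949 - 2140)*(-432 + 703) - f = (1949 - 2140)*(-432 + 703) - 1*(-97/4) = -191*271 + 97/4 = -51761 + 97/4 = -206947/4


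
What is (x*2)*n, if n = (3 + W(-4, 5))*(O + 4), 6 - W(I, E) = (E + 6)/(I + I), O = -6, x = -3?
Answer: 249/2 ≈ 124.50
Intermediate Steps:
W(I, E) = 6 - (6 + E)/(2*I) (W(I, E) = 6 - (E + 6)/(I + I) = 6 - (6 + E)/(2*I))
n = -83/4 (n = (3 + (½)*(-6 - 1*5 + 12*(-4))/(-4))*(-6 + 4) = (3 + (½)*(-¼)*(-6 - 5 - 48))*(-2) = (3 + (½)*(-¼)*(-59))*(-2) = (3 + 59/8)*(-2) = (83/8)*(-2) = -83/4 ≈ -20.750)
(x*2)*n = -3*2*(-83/4) = -6*(-83/4) = 249/2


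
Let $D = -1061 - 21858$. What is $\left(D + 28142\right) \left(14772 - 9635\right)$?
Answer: $26830551$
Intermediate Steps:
$D = -22919$
$\left(D + 28142\right) \left(14772 - 9635\right) = \left(-22919 + 28142\right) \left(14772 - 9635\right) = 5223 \cdot 5137 = 26830551$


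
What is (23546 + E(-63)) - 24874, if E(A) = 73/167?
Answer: -221703/167 ≈ -1327.6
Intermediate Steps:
E(A) = 73/167 (E(A) = 73*(1/167) = 73/167)
(23546 + E(-63)) - 24874 = (23546 + 73/167) - 24874 = 3932255/167 - 24874 = -221703/167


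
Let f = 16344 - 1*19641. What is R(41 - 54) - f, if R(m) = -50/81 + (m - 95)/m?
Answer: 3479839/1053 ≈ 3304.7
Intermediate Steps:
R(m) = -50/81 + (-95 + m)/m (R(m) = -50*1/81 + (-95 + m)/m = -50/81 + (-95 + m)/m)
f = -3297 (f = 16344 - 19641 = -3297)
R(41 - 54) - f = (31/81 - 95/(41 - 54)) - 1*(-3297) = (31/81 - 95/(-13)) + 3297 = (31/81 - 95*(-1/13)) + 3297 = (31/81 + 95/13) + 3297 = 8098/1053 + 3297 = 3479839/1053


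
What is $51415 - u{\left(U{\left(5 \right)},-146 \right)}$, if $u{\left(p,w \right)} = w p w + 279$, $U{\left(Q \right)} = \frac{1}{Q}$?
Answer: $\frac{234364}{5} \approx 46873.0$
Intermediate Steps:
$u{\left(p,w \right)} = 279 + p w^{2}$ ($u{\left(p,w \right)} = p w w + 279 = p w^{2} + 279 = 279 + p w^{2}$)
$51415 - u{\left(U{\left(5 \right)},-146 \right)} = 51415 - \left(279 + \frac{\left(-146\right)^{2}}{5}\right) = 51415 - \left(279 + \frac{1}{5} \cdot 21316\right) = 51415 - \left(279 + \frac{21316}{5}\right) = 51415 - \frac{22711}{5} = \frac{234364}{5}$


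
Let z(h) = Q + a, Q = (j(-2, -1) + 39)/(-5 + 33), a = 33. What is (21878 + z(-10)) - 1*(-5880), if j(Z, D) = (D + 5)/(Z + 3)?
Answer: 778191/28 ≈ 27793.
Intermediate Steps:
j(Z, D) = (5 + D)/(3 + Z)
Q = 43/28 (Q = ((5 - 1)/(3 - 2) + 39)/(-5 + 33) = (4/1 + 39)/28 = (1*4 + 39)*(1/28) = (4 + 39)*(1/28) = 43*(1/28) = 43/28 ≈ 1.5357)
z(h) = 967/28 (z(h) = 43/28 + 33 = 967/28)
(21878 + z(-10)) - 1*(-5880) = (21878 + 967/28) - 1*(-5880) = 613551/28 + 5880 = 778191/28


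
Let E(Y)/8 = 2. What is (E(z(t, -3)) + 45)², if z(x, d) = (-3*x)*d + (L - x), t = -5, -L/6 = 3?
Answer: 3721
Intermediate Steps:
L = -18 (L = -6*3 = -18)
z(x, d) = -18 - x - 3*d*x (z(x, d) = (-3*x)*d + (-18 - x) = -3*d*x + (-18 - x) = -18 - x - 3*d*x)
E(Y) = 16 (E(Y) = 8*2 = 16)
(E(z(t, -3)) + 45)² = (16 + 45)² = 61² = 3721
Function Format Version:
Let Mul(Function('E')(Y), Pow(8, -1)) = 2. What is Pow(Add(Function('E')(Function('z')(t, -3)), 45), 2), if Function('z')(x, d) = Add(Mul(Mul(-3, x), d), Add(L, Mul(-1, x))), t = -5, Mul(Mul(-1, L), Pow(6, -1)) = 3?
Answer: 3721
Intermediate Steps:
L = -18 (L = Mul(-6, 3) = -18)
Function('z')(x, d) = Add(-18, Mul(-1, x), Mul(-3, d, x)) (Function('z')(x, d) = Add(Mul(Mul(-3, x), d), Add(-18, Mul(-1, x))) = Add(Mul(-3, d, x), Add(-18, Mul(-1, x))) = Add(-18, Mul(-1, x), Mul(-3, d, x)))
Function('E')(Y) = 16 (Function('E')(Y) = Mul(8, 2) = 16)
Pow(Add(Function('E')(Function('z')(t, -3)), 45), 2) = Pow(Add(16, 45), 2) = Pow(61, 2) = 3721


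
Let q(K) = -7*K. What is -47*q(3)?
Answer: 987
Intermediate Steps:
-47*q(3) = -(-329)*3 = -47*(-21) = 987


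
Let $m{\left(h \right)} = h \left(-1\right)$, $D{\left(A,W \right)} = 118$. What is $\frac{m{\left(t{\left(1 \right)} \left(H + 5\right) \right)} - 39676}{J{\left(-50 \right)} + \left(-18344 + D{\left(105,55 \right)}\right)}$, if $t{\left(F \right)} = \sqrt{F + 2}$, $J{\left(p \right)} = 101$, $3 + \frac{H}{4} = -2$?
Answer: $\frac{39676}{18125} - \frac{3 \sqrt{3}}{3625} \approx 2.1876$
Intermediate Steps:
$H = -20$ ($H = -12 + 4 \left(-2\right) = -12 - 8 = -20$)
$t{\left(F \right)} = \sqrt{2 + F}$
$m{\left(h \right)} = - h$
$\frac{m{\left(t{\left(1 \right)} \left(H + 5\right) \right)} - 39676}{J{\left(-50 \right)} + \left(-18344 + D{\left(105,55 \right)}\right)} = \frac{- \sqrt{2 + 1} \left(-20 + 5\right) - 39676}{101 + \left(-18344 + 118\right)} = \frac{- \sqrt{3} \left(-15\right) - 39676}{101 - 18226} = \frac{- \left(-15\right) \sqrt{3} - 39676}{-18125} = \left(15 \sqrt{3} - 39676\right) \left(- \frac{1}{18125}\right) = \left(-39676 + 15 \sqrt{3}\right) \left(- \frac{1}{18125}\right) = \frac{39676}{18125} - \frac{3 \sqrt{3}}{3625}$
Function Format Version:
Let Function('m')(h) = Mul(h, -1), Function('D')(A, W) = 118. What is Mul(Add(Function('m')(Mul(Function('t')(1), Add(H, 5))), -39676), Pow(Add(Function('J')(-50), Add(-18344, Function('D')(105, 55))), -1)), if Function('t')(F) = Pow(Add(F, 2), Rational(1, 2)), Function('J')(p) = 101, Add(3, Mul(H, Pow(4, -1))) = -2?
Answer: Add(Rational(39676, 18125), Mul(Rational(-3, 3625), Pow(3, Rational(1, 2)))) ≈ 2.1876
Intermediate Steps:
H = -20 (H = Add(-12, Mul(4, -2)) = Add(-12, -8) = -20)
Function('t')(F) = Pow(Add(2, F), Rational(1, 2))
Function('m')(h) = Mul(-1, h)
Mul(Add(Function('m')(Mul(Function('t')(1), Add(H, 5))), -39676), Pow(Add(Function('J')(-50), Add(-18344, Function('D')(105, 55))), -1)) = Mul(Add(Mul(-1, Mul(Pow(Add(2, 1), Rational(1, 2)), Add(-20, 5))), -39676), Pow(Add(101, Add(-18344, 118)), -1)) = Mul(Add(Mul(-1, Mul(Pow(3, Rational(1, 2)), -15)), -39676), Pow(Add(101, -18226), -1)) = Mul(Add(Mul(-1, Mul(-15, Pow(3, Rational(1, 2)))), -39676), Pow(-18125, -1)) = Mul(Add(Mul(15, Pow(3, Rational(1, 2))), -39676), Rational(-1, 18125)) = Mul(Add(-39676, Mul(15, Pow(3, Rational(1, 2)))), Rational(-1, 18125)) = Add(Rational(39676, 18125), Mul(Rational(-3, 3625), Pow(3, Rational(1, 2))))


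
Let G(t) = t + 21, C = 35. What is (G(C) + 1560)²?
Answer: 2611456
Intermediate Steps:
G(t) = 21 + t
(G(C) + 1560)² = ((21 + 35) + 1560)² = (56 + 1560)² = 1616² = 2611456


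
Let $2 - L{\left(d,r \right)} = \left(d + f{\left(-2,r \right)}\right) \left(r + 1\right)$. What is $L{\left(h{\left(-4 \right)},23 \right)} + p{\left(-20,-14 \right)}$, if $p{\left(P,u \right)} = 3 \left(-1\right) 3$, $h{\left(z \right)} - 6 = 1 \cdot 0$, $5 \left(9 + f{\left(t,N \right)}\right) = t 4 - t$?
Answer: $\frac{469}{5} \approx 93.8$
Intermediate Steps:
$f{\left(t,N \right)} = -9 + \frac{3 t}{5}$ ($f{\left(t,N \right)} = -9 + \frac{t 4 - t}{5} = -9 + \frac{4 t - t}{5} = -9 + \frac{3 t}{5}$)
$h{\left(z \right)} = 6$ ($h{\left(z \right)} = 6 + 1 \cdot 0 = 6 + 0 = 6$)
$L{\left(d,r \right)} = 2 - \left(1 + r\right) \left(- \frac{51}{5} + d\right)$ ($L{\left(d,r \right)} = 2 - \left(d + \left(-9 + \frac{3}{5} \left(-2\right)\right)\right) \left(r + 1\right) = 2 - \left(d - \frac{51}{5}\right) \left(1 + r\right) = 2 - \left(- \frac{51}{5} + d\right) \left(1 + r\right) = 2 - \left(1 + r\right) \left(- \frac{51}{5} + d\right)$)
$p{\left(P,u \right)} = -9$ ($p{\left(P,u \right)} = \left(-3\right) 3 = -9$)
$L{\left(h{\left(-4 \right)},23 \right)} + p{\left(-20,-14 \right)} = \left(\frac{61}{5} - 6 + \frac{51}{5} \cdot 23 - 6 \cdot 23\right) - 9 = \left(\frac{61}{5} - 6 + \frac{1173}{5} - 138\right) - 9 = \frac{514}{5} - 9 = \frac{469}{5}$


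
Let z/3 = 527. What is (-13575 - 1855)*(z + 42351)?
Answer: -677870760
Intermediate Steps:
z = 1581 (z = 3*527 = 1581)
(-13575 - 1855)*(z + 42351) = (-13575 - 1855)*(1581 + 42351) = -15430*43932 = -677870760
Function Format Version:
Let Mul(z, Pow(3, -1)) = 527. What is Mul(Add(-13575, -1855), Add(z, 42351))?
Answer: -677870760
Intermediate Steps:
z = 1581 (z = Mul(3, 527) = 1581)
Mul(Add(-13575, -1855), Add(z, 42351)) = Mul(Add(-13575, -1855), Add(1581, 42351)) = Mul(-15430, 43932) = -677870760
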